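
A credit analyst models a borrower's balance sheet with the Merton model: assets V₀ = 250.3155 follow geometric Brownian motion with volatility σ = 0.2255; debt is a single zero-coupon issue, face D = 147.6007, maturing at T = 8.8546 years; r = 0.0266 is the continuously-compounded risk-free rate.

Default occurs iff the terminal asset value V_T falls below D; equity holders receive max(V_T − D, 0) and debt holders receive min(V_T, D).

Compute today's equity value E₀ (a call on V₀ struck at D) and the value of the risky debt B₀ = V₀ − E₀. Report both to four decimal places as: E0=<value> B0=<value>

d₁ = [ln(V₀/D) + (r + σ²/2)T] / (σ√T)
   = [ln(250.3155/147.6007) + (0.0266 + 0.5·0.2255²)·8.8546] / (0.2255·√8.8546)
   = [0.528211 + 0.460662] / 0.671013 = 1.473702
d₂ = d₁ − σ√T = 1.473702 − 0.671013 = 0.802688
N(d₁) = 0.929719,  N(d₂) = 0.788923,  e^(−rT) = 0.790150
E₀ = V₀·N(d₁) − D·e^(−rT)·N(d₂)
   = 250.3155·0.929719 − 147.6007·0.790150·0.788923 = 140.713639
B₀ = V₀ − E₀ = 250.3155 − 140.713639 = 109.601861

E0=140.7136 B0=109.6019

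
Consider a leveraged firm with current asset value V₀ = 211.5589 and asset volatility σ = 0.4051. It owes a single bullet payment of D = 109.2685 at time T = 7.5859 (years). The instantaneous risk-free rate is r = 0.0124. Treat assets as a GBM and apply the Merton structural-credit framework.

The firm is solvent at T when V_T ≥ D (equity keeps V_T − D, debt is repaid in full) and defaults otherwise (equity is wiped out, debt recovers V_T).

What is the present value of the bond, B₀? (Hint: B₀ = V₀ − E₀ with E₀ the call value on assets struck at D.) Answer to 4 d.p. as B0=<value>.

d₁ = [ln(V₀/D) + (r + σ²/2)T] / (σ√T)
   = [ln(211.5589/109.2685) + (0.0124 + 0.5·0.4051²)·7.5859] / (0.4051·√7.5859)
   = [0.660695 + 0.716511] / 1.115747 = 1.234335
d₂ = d₁ − σ√T = 1.234335 − 1.115747 = 0.118588
N(d₁) = 0.891461,  N(d₂) = 0.547199,  e^(−rT) = 0.910223
E₀ = V₀·N(d₁) − D·e^(−rT)·N(d₂)
   = 211.5589·0.891461 − 109.2685·0.910223·0.547199 = 134.172765
B₀ = V₀ − E₀ = 211.5589 − 134.172765 = 77.386135

B0=77.3861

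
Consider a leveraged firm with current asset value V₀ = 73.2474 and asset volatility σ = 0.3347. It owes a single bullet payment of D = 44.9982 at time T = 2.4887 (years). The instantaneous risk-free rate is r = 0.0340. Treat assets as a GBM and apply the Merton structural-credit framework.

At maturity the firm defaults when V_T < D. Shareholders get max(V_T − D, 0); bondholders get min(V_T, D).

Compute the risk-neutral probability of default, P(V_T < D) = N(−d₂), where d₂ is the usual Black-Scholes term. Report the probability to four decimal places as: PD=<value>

d₁ = [ln(V₀/D) + (r + σ²/2)T] / (σ√T)
   = [ln(73.2474/44.9982) + (0.0340 + 0.5·0.3347²)·2.4887] / (0.3347·√2.4887)
   = [0.487220 + 0.224013] / 0.528010 = 1.347008
d₂ = d₁ − σ√T = 1.347008 − 0.528010 = 0.818998
risk-neutral PD = N(−d₂) = N(-0.818998) = 0.206394

PD=0.2064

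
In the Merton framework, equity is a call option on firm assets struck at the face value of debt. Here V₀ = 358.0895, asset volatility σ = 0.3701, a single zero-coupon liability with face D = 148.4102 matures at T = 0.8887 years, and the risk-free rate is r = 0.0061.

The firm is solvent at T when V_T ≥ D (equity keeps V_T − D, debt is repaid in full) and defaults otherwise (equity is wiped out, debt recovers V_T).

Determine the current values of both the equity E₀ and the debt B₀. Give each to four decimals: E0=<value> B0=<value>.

d₁ = [ln(V₀/D) + (r + σ²/2)T] / (σ√T)
   = [ln(358.0895/148.4102) + (0.0061 + 0.5·0.3701²)·0.8887] / (0.3701·√0.8887)
   = [0.880803 + 0.066285] / 0.348897 = 2.714525
d₂ = d₁ − σ√T = 2.714525 − 0.348897 = 2.365628
N(d₁) = 0.996681,  N(d₂) = 0.991000,  e^(−rT) = 0.994594
E₀ = V₀·N(d₁) − D·e^(−rT)·N(d₂)
   = 358.0895·0.996681 − 148.4102·0.994594·0.991000 = 210.621763
B₀ = V₀ − E₀ = 358.0895 − 210.621763 = 147.467737

E0=210.6218 B0=147.4677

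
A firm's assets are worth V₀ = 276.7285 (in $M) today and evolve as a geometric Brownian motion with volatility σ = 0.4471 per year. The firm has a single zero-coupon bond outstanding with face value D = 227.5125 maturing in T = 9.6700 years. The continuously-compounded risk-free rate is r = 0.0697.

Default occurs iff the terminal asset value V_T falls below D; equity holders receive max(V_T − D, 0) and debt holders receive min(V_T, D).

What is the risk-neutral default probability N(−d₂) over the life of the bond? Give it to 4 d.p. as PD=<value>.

d₁ = [ln(V₀/D) + (r + σ²/2)T] / (σ√T)
   = [ln(276.7285/227.5125) + (0.0697 + 0.5·0.4471²)·9.6700] / (0.4471·√9.6700)
   = [0.195832 + 1.640508] / 1.390330 = 1.320794
d₂ = d₁ − σ√T = 1.320794 − 1.390330 = -0.069536
risk-neutral PD = N(−d₂) = N(0.069536) = 0.527719

PD=0.5277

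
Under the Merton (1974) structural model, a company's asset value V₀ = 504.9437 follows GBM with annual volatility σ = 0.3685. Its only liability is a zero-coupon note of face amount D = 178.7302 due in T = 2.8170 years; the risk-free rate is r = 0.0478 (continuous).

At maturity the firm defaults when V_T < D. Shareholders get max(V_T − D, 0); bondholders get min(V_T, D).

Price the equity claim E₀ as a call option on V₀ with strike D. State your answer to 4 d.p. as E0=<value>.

E0=350.5953

d₁ = [ln(V₀/D) + (r + σ²/2)T] / (σ√T)
   = [ln(504.9437/178.7302) + (0.0478 + 0.5·0.3685²)·2.8170] / (0.3685·√2.8170)
   = [1.038570 + 0.325916] / 0.618487 = 2.206165
d₂ = d₁ − σ√T = 2.206165 − 0.618487 = 1.587678
N(d₁) = 0.986314,  N(d₂) = 0.943820,  e^(−rT) = 0.874019
E₀ = V₀·N(d₁) − D·e^(−rT)·N(d₂)
   = 504.9437·0.986314 − 178.7302·0.874019·0.943820 = 350.595277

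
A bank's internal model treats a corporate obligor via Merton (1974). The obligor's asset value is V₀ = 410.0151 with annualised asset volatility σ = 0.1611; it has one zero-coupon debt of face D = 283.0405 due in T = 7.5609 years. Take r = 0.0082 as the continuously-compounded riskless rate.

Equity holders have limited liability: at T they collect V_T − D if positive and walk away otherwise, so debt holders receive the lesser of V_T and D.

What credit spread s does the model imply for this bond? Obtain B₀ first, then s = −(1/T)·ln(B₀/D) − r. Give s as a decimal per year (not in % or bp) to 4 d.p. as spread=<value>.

spread=0.0064

d₁ = [ln(V₀/D) + (r + σ²/2)T] / (σ√T)
   = [ln(410.0151/283.0405) + (0.0082 + 0.5·0.1611²)·7.5609] / (0.1611·√7.5609)
   = [0.370604 + 0.160114] / 0.442978 = 1.198069
d₂ = d₁ − σ√T = 1.198069 − 0.442978 = 0.755090
N(d₁) = 0.884555,  N(d₂) = 0.774903,  e^(−rT) = 0.939883
E₀ = V₀·N(d₁) − D·e^(−rT)·N(d₂)
   = 410.0151·0.884555 − 283.0405·0.939883·0.774903 = 156.537298
B₀ = V₀ − E₀ = 410.0151 − 156.537298 = 253.477802
spread = −(1/T)·ln(B₀/D) − r = −(1/7.5609)·ln(253.477802/283.0405) − 0.0082 = 0.00639003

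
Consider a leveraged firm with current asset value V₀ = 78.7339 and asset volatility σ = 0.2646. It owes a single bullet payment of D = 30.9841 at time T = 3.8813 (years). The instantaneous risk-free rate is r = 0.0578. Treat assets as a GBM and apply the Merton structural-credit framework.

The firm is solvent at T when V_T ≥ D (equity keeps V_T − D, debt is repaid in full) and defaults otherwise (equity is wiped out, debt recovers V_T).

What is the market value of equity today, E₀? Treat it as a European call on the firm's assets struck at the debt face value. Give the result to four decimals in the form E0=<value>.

d₁ = [ln(V₀/D) + (r + σ²/2)T] / (σ√T)
   = [ln(78.7339/30.9841) + (0.0578 + 0.5·0.2646²)·3.8813] / (0.2646·√3.8813)
   = [0.932600 + 0.360210] / 0.521289 = 2.480026
d₂ = d₁ − σ√T = 2.480026 − 0.521289 = 1.958737
N(d₁) = 0.993431,  N(d₂) = 0.974928,  e^(−rT) = 0.799044
E₀ = V₀·N(d₁) − D·e^(−rT)·N(d₂)
   = 78.7339·0.993431 − 30.9841·0.799044·0.974928 = 54.079782

E0=54.0798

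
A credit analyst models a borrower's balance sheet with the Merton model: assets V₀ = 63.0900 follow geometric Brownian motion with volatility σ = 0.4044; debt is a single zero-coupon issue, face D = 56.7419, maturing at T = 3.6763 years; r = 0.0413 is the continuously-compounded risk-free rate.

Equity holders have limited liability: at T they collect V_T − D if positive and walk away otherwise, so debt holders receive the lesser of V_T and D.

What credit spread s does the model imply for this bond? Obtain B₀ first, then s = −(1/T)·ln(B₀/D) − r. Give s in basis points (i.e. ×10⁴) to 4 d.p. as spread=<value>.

spread=665.2774

d₁ = [ln(V₀/D) + (r + σ²/2)T] / (σ√T)
   = [ln(63.0900/56.7419) + (0.0413 + 0.5·0.4044²)·3.6763] / (0.4044·√3.6763)
   = [0.106049 + 0.452441] / 0.775384 = 0.720276
d₂ = d₁ − σ√T = 0.720276 − 0.775384 = -0.055107
N(d₁) = 0.764323,  N(d₂) = 0.478026,  e^(−rT) = 0.859133
E₀ = V₀·N(d₁) − D·e^(−rT)·N(d₂)
   = 63.0900·0.764323 − 56.7419·0.859133·0.478026 = 24.917866
B₀ = V₀ − E₀ = 63.0900 − 24.917866 = 38.172134
spread = −(1/T)·ln(B₀/D) − r = −(1/3.6763)·ln(38.172134/56.7419) − 0.0413 = 0.06652774
in basis points: 0.06652774 × 10⁴ = 665.2774 bp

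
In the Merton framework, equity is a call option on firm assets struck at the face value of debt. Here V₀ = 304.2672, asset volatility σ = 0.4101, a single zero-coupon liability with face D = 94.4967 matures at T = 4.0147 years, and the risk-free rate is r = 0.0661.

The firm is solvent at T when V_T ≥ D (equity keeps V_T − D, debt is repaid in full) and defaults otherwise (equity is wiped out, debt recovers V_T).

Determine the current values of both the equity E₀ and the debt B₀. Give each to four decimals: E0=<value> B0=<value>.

E0=233.6656 B0=70.6016

d₁ = [ln(V₀/D) + (r + σ²/2)T] / (σ√T)
   = [ln(304.2672/94.4967) + (0.0661 + 0.5·0.4101²)·4.0147] / (0.4101·√4.0147)
   = [1.169341 + 0.602972] / 0.821706 = 2.156871
d₂ = d₁ − σ√T = 2.156871 − 0.821706 = 1.335165
N(d₁) = 0.984492,  N(d₂) = 0.909089,  e^(−rT) = 0.766921
E₀ = V₀·N(d₁) − D·e^(−rT)·N(d₂)
   = 304.2672·0.984492 − 94.4967·0.766921·0.909089 = 233.665642
B₀ = V₀ − E₀ = 304.2672 − 233.665642 = 70.601558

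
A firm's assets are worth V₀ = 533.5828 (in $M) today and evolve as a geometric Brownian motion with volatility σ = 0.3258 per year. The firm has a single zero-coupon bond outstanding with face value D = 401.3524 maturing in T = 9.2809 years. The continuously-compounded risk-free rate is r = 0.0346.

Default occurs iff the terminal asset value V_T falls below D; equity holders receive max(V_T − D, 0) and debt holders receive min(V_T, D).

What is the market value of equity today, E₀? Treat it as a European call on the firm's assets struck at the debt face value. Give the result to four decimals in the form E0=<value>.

d₁ = [ln(V₀/D) + (r + σ²/2)T] / (σ√T)
   = [ln(533.5828/401.3524) + (0.0346 + 0.5·0.3258²)·9.2809] / (0.3258·√9.2809)
   = [0.284774 + 0.813683] / 0.992536 = 1.106718
d₂ = d₁ − σ√T = 1.106718 − 0.992536 = 0.114182
N(d₁) = 0.865792,  N(d₂) = 0.545453,  e^(−rT) = 0.725337
E₀ = V₀·N(d₁) − D·e^(−rT)·N(d₂)
   = 533.5828·0.865792 − 401.3524·0.725337·0.545453 = 303.181728

E0=303.1817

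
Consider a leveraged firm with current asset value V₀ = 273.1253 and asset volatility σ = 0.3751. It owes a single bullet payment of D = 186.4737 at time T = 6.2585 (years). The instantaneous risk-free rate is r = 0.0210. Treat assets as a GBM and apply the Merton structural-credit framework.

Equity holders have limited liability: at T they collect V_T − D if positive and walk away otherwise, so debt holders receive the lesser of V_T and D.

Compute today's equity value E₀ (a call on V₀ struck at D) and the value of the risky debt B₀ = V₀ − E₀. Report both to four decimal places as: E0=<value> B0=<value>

E0=144.0299 B0=129.0954

d₁ = [ln(V₀/D) + (r + σ²/2)T] / (σ√T)
   = [ln(273.1253/186.4737) + (0.0210 + 0.5·0.3751²)·6.2585] / (0.3751·√6.2585)
   = [0.381640 + 0.571714] / 0.938387 = 1.015950
d₂ = d₁ − σ√T = 1.015950 − 0.938387 = 0.077562
N(d₁) = 0.845173,  N(d₂) = 0.530912,  e^(−rT) = 0.876842
E₀ = V₀·N(d₁) − D·e^(−rT)·N(d₂)
   = 273.1253·0.845173 − 186.4737·0.876842·0.530912 = 144.029901
B₀ = V₀ − E₀ = 273.1253 − 144.029901 = 129.095399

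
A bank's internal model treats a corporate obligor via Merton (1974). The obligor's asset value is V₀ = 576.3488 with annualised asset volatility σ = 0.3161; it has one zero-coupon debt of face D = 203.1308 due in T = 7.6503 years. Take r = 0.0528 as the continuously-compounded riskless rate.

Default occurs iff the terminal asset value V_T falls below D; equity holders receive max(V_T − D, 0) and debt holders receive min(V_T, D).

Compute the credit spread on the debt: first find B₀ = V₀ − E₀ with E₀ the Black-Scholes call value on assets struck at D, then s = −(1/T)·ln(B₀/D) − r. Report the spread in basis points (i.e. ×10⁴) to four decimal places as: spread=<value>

spread=45.5510

d₁ = [ln(V₀/D) + (r + σ²/2)T] / (σ√T)
   = [ln(576.3488/203.1308) + (0.0528 + 0.5·0.3161²)·7.6503] / (0.3161·√7.6503)
   = [1.042863 + 0.786142] / 0.874307 = 2.091949
d₂ = d₁ − σ√T = 2.091949 − 0.874307 = 1.217642
N(d₁) = 0.981778,  N(d₂) = 0.888320,  e^(−rT) = 0.667687
E₀ = V₀·N(d₁) − D·e^(−rT)·N(d₂)
   = 576.3488·0.981778 − 203.1308·0.667687·0.888320 = 445.365954
B₀ = V₀ − E₀ = 576.3488 − 445.365954 = 130.982846
spread = −(1/T)·ln(B₀/D) − r = −(1/7.6503)·ln(130.982846/203.1308) − 0.0528 = 0.00455510
in basis points: 0.00455510 × 10⁴ = 45.5510 bp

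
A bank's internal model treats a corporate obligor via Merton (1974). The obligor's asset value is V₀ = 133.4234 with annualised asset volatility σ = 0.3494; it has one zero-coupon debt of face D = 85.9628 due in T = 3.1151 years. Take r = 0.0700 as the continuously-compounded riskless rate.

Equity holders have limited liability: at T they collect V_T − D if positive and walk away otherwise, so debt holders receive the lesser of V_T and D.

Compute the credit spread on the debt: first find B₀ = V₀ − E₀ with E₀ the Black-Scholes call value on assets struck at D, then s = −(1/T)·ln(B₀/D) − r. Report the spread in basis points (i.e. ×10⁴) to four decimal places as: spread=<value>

d₁ = [ln(V₀/D) + (r + σ²/2)T] / (σ√T)
   = [ln(133.4234/85.9628) + (0.0700 + 0.5·0.3494²)·3.1151] / (0.3494·√3.1151)
   = [0.439613 + 0.408203] / 0.616679 = 1.374810
d₂ = d₁ − σ√T = 1.374810 − 0.616679 = 0.758132
N(d₁) = 0.915405,  N(d₂) = 0.775814,  e^(−rT) = 0.804080
E₀ = V₀·N(d₁) − D·e^(−rT)·N(d₂)
   = 133.4234·0.915405 − 85.9628·0.804080·0.775814 = 68.511447
B₀ = V₀ − E₀ = 133.4234 − 68.511447 = 64.911953
spread = −(1/T)·ln(B₀/D) − r = −(1/3.1151)·ln(64.911953/85.9628) − 0.0700 = 0.02016817
in basis points: 0.02016817 × 10⁴ = 201.6817 bp

spread=201.6817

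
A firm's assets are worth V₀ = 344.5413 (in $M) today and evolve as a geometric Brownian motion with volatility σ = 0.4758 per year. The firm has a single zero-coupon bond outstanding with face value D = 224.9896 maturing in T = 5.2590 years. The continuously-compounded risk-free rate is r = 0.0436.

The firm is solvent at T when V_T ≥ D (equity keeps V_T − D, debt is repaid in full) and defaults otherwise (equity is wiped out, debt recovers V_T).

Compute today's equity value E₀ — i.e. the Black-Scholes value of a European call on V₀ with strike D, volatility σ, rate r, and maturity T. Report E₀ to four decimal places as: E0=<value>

E0=207.8062

d₁ = [ln(V₀/D) + (r + σ²/2)T] / (σ√T)
   = [ln(344.5413/224.9896) + (0.0436 + 0.5·0.4758²)·5.2590] / (0.4758·√5.2590)
   = [0.426160 + 0.824573] / 1.091129 = 1.146275
d₂ = d₁ − σ√T = 1.146275 − 1.091129 = 0.055146
N(d₁) = 0.874159,  N(d₂) = 0.521989,  e^(−rT) = 0.795096
E₀ = V₀·N(d₁) − D·e^(−rT)·N(d₂)
   = 344.5413·0.874159 − 224.9896·0.795096·0.521989 = 207.806242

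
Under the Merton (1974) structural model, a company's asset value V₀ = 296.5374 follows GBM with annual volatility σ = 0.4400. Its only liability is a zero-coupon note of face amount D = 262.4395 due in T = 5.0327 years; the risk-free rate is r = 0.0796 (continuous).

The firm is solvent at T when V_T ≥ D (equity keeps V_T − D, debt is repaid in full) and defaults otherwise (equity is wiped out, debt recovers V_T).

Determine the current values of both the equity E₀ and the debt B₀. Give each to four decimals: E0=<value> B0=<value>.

E0=160.6966 B0=135.8408

d₁ = [ln(V₀/D) + (r + σ²/2)T] / (σ√T)
   = [ln(296.5374/262.4395) + (0.0796 + 0.5·0.4400²)·5.0327] / (0.4400·√5.0327)
   = [0.122153 + 0.887768] / 0.987082 = 1.023138
d₂ = d₁ − σ√T = 1.023138 − 0.987082 = 0.036056
N(d₁) = 0.846879,  N(d₂) = 0.514381,  e^(−rT) = 0.669916
E₀ = V₀·N(d₁) − D·e^(−rT)·N(d₂)
   = 296.5374·0.846879 − 262.4395·0.669916·0.514381 = 160.696605
B₀ = V₀ − E₀ = 296.5374 − 160.696605 = 135.840795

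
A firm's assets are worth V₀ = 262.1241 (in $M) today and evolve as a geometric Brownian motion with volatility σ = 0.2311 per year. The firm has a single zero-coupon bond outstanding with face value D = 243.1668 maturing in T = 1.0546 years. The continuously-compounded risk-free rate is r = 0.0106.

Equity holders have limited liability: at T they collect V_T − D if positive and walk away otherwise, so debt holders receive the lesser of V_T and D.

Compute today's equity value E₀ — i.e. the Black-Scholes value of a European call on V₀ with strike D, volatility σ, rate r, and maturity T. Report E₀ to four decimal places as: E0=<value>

E0=36.1088

d₁ = [ln(V₀/D) + (r + σ²/2)T] / (σ√T)
   = [ln(262.1241/243.1668) + (0.0106 + 0.5·0.2311²)·1.0546] / (0.2311·√1.0546)
   = [0.075070 + 0.039340] / 0.237325 = 0.482085
d₂ = d₁ − σ√T = 0.482085 − 0.237325 = 0.244759
N(d₁) = 0.685127,  N(d₂) = 0.596679,  e^(−rT) = 0.988883
E₀ = V₀·N(d₁) − D·e^(−rT)·N(d₂)
   = 262.1241·0.685127 − 243.1668·0.988883·0.596679 = 36.108804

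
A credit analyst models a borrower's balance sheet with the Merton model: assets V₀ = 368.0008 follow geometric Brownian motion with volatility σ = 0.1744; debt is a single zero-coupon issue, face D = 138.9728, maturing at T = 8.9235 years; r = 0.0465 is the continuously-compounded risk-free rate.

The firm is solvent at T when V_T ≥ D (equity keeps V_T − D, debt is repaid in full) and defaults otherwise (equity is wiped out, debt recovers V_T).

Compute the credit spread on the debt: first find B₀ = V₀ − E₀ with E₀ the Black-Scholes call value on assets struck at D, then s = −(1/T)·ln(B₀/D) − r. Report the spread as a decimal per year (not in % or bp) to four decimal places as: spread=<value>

d₁ = [ln(V₀/D) + (r + σ²/2)T] / (σ√T)
   = [ln(368.0008/138.9728) + (0.0465 + 0.5·0.1744²)·8.9235] / (0.1744·√8.9235)
   = [0.973807 + 0.550648] / 0.520972 = 2.926177
d₂ = d₁ − σ√T = 2.926177 − 0.520972 = 2.405206
N(d₁) = 0.998284,  N(d₂) = 0.991918,  e^(−rT) = 0.660378
E₀ = V₀·N(d₁) − D·e^(−rT)·N(d₂)
   = 368.0008·0.998284 − 138.9728·0.660378·0.991918 = 276.336494
B₀ = V₀ − E₀ = 368.0008 − 276.336494 = 91.664306
spread = −(1/T)·ln(B₀/D) − r = −(1/8.9235)·ln(91.664306/138.9728) − 0.0465 = 0.00013475

spread=0.0001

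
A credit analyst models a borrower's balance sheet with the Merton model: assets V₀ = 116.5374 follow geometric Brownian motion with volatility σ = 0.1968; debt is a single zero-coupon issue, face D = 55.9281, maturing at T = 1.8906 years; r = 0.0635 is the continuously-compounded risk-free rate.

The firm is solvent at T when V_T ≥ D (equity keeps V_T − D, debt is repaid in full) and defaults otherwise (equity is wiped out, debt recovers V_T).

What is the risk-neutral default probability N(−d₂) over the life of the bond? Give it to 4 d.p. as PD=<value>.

d₁ = [ln(V₀/D) + (r + σ²/2)T] / (σ√T)
   = [ln(116.5374/55.9281) + (0.0635 + 0.5·0.1968²)·1.8906] / (0.1968·√1.8906)
   = [0.734145 + 0.156665] / 0.270598 = 3.292003
d₂ = d₁ − σ√T = 3.292003 − 0.270598 = 3.021405
risk-neutral PD = N(−d₂) = N(-3.021405) = 0.001258

PD=0.0013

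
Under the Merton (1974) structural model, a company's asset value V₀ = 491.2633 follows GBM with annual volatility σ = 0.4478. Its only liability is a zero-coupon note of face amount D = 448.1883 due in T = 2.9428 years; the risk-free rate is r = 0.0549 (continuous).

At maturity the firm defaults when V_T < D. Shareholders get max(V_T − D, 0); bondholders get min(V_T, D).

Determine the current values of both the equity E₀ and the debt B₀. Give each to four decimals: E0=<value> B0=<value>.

d₁ = [ln(V₀/D) + (r + σ²/2)T] / (σ√T)
   = [ln(491.2633/448.1883) + (0.0549 + 0.5·0.4478²)·2.9428] / (0.4478·√2.9428)
   = [0.091767 + 0.456612] / 0.768183 = 0.713865
d₂ = d₁ − σ√T = 0.713865 − 0.768183 = -0.054317
N(d₁) = 0.762345,  N(d₂) = 0.478341,  e^(−rT) = 0.850816
E₀ = V₀·N(d₁) − D·e^(−rT)·N(d₂)
   = 491.2633·0.762345 − 448.1883·0.850816·0.478341 = 192.108240
B₀ = V₀ − E₀ = 491.2633 − 192.108240 = 299.155060

E0=192.1082 B0=299.1551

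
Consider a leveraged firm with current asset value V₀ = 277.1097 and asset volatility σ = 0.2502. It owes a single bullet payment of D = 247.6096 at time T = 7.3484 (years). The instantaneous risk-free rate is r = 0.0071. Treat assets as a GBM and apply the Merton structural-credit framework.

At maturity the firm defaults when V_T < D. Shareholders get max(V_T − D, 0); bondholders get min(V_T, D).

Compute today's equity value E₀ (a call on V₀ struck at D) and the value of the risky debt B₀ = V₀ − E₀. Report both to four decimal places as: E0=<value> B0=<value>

d₁ = [ln(V₀/D) + (r + σ²/2)T] / (σ√T)
   = [ln(277.1097/247.6096) + (0.0071 + 0.5·0.2502²)·7.3484] / (0.2502·√7.3484)
   = [0.112560 + 0.282179] / 0.678240 = 0.582004
d₂ = d₁ − σ√T = 0.582004 − 0.678240 = -0.096236
N(d₁) = 0.719718,  N(d₂) = 0.461666,  e^(−rT) = 0.949164
E₀ = V₀·N(d₁) − D·e^(−rT)·N(d₂)
   = 277.1097·0.719718 − 247.6096·0.949164·0.461666 = 90.939025
B₀ = V₀ − E₀ = 277.1097 − 90.939025 = 186.170675

E0=90.9390 B0=186.1707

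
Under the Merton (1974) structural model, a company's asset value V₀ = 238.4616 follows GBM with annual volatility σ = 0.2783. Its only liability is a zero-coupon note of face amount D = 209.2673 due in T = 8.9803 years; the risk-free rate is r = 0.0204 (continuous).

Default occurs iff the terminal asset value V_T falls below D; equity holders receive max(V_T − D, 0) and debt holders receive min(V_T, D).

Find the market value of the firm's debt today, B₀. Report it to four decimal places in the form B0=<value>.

B0=135.2745

d₁ = [ln(V₀/D) + (r + σ²/2)T] / (σ√T)
   = [ln(238.4616/209.2673) + (0.0204 + 0.5·0.2783²)·8.9803] / (0.2783·√8.9803)
   = [0.130596 + 0.530964] / 0.833986 = 0.793251
d₂ = d₁ − σ√T = 0.793251 − 0.833986 = -0.040735
N(d₁) = 0.786184,  N(d₂) = 0.483754,  e^(−rT) = 0.832603
E₀ = V₀·N(d₁) − D·e^(−rT)·N(d₂)
   = 238.4616·0.786184 − 209.2673·0.832603·0.483754 = 103.187136
B₀ = V₀ − E₀ = 238.4616 − 103.187136 = 135.274464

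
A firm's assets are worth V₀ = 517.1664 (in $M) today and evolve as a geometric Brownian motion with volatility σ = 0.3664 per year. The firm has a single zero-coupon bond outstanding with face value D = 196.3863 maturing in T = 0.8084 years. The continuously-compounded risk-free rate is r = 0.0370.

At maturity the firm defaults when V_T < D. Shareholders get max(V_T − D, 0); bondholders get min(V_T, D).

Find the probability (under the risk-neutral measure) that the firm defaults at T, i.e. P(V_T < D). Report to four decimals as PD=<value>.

PD=0.0021

d₁ = [ln(V₀/D) + (r + σ²/2)T] / (σ√T)
   = [ln(517.1664/196.3863) + (0.0370 + 0.5·0.3664²)·0.8084] / (0.3664·√0.8084)
   = [0.968281 + 0.084174] / 0.329434 = 3.194736
d₂ = d₁ − σ√T = 3.194736 − 0.329434 = 2.865302
risk-neutral PD = N(−d₂) = N(-2.865302) = 0.002083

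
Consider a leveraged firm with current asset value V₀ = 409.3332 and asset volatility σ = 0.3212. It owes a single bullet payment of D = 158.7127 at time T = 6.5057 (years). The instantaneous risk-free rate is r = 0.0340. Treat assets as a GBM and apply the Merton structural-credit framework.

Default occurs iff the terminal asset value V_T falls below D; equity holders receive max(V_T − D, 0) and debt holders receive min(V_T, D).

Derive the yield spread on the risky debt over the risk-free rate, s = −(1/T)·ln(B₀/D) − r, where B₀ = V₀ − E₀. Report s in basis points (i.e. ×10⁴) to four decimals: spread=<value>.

spread=75.4231

d₁ = [ln(V₀/D) + (r + σ²/2)T] / (σ√T)
   = [ln(409.3332/158.7127) + (0.0340 + 0.5·0.3212²)·6.5057] / (0.3212·√6.5057)
   = [0.947434 + 0.556789] / 0.819262 = 1.836071
d₂ = d₁ − σ√T = 1.836071 − 0.819262 = 1.016810
N(d₁) = 0.966826,  N(d₂) = 0.845378,  e^(−rT) = 0.801561
E₀ = V₀·N(d₁) − D·e^(−rT)·N(d₂)
   = 409.3332·0.966826 − 158.7127·0.801561·0.845378 = 288.206891
B₀ = V₀ − E₀ = 409.3332 − 288.206891 = 121.126309
spread = −(1/T)·ln(B₀/D) − r = −(1/6.5057)·ln(121.126309/158.7127) − 0.0340 = 0.00754231
in basis points: 0.00754231 × 10⁴ = 75.4231 bp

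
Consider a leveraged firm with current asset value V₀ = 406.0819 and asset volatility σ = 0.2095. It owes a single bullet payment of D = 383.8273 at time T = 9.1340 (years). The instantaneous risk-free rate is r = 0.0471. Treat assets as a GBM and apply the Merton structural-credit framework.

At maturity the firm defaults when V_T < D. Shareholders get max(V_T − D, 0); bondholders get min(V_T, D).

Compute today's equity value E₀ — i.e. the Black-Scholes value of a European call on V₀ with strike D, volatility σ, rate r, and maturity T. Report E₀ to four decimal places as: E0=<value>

E0=181.3248

d₁ = [ln(V₀/D) + (r + σ²/2)T] / (σ√T)
   = [ln(406.0819/383.8273) + (0.0471 + 0.5·0.2095²)·9.1340] / (0.2095·√9.1340)
   = [0.056362 + 0.630658] / 0.633162 = 1.085063
d₂ = d₁ − σ√T = 1.085063 − 0.633162 = 0.451902
N(d₁) = 0.861053,  N(d₂) = 0.674330,  e^(−rT) = 0.650372
E₀ = V₀·N(d₁) − D·e^(−rT)·N(d₂)
   = 406.0819·0.861053 − 383.8273·0.650372·0.674330 = 181.324837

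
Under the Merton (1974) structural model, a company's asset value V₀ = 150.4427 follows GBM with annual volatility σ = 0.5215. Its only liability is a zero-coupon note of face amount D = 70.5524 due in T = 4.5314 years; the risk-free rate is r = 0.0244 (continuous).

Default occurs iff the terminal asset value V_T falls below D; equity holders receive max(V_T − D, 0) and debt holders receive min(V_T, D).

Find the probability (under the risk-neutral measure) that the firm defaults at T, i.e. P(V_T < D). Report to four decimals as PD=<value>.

d₁ = [ln(V₀/D) + (r + σ²/2)T] / (σ√T)
   = [ln(150.4427/70.5524) + (0.0244 + 0.5·0.5215²)·4.5314] / (0.5215·√4.5314)
   = [0.757227 + 0.726751] / 1.110121 = 1.336770
d₂ = d₁ − σ√T = 1.336770 − 1.110121 = 0.226649
risk-neutral PD = N(−d₂) = N(-0.226649) = 0.410348

PD=0.4103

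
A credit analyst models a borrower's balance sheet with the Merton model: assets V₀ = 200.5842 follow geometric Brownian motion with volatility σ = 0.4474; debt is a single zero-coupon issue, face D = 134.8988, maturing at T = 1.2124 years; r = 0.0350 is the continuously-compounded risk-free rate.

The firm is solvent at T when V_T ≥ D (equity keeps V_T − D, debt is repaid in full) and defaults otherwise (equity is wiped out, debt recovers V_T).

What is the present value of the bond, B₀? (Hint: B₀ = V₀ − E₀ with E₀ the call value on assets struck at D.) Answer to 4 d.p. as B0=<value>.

d₁ = [ln(V₀/D) + (r + σ²/2)T] / (σ√T)
   = [ln(200.5842/134.8988) + (0.0350 + 0.5·0.4474²)·1.2124] / (0.4474·√1.2124)
   = [0.396709 + 0.163775] / 0.492628 = 1.137744
d₂ = d₁ − σ√T = 1.137744 − 0.492628 = 0.645116
N(d₁) = 0.872386,  N(d₂) = 0.740574,  e^(−rT) = 0.958454
E₀ = V₀·N(d₁) − D·e^(−rT)·N(d₂)
   = 200.5842·0.872386 − 134.8988·0.958454·0.740574 = 79.234938
B₀ = V₀ − E₀ = 200.5842 − 79.234938 = 121.349262

B0=121.3493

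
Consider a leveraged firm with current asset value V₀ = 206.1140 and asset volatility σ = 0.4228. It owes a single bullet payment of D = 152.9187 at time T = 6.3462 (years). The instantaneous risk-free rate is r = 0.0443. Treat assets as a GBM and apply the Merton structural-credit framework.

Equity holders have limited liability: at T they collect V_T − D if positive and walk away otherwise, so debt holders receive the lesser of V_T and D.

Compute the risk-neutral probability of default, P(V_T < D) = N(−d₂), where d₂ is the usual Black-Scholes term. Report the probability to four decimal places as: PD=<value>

PD=0.4953

d₁ = [ln(V₀/D) + (r + σ²/2)T] / (σ√T)
   = [ln(206.1140/152.9187) + (0.0443 + 0.5·0.4228²)·6.3462] / (0.4228·√6.3462)
   = [0.298523 + 0.848360] / 1.065104 = 1.076780
d₂ = d₁ − σ√T = 1.076780 − 1.065104 = 0.011677
risk-neutral PD = N(−d₂) = N(-0.011677) = 0.495342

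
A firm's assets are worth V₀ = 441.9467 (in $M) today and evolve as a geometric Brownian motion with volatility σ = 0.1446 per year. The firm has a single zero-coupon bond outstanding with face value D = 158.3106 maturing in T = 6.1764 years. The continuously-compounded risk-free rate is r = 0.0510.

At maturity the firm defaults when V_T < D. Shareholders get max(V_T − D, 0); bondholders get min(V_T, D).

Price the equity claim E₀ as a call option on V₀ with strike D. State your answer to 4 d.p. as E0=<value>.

d₁ = [ln(V₀/D) + (r + σ²/2)T] / (σ√T)
   = [ln(441.9467/158.3106) + (0.0510 + 0.5·0.1446²)·6.1764] / (0.1446·√6.1764)
   = [1.026630 + 0.379568] / 0.359365 = 3.913007
d₂ = d₁ − σ√T = 3.913007 − 0.359365 = 3.553642
N(d₁) = 0.999954,  N(d₂) = 0.999810,  e^(−rT) = 0.729792
E₀ = V₀·N(d₁) − D·e^(−rT)·N(d₂)
   = 441.9467·0.999954 − 158.3106·0.729792·0.999810 = 326.414775

E0=326.4148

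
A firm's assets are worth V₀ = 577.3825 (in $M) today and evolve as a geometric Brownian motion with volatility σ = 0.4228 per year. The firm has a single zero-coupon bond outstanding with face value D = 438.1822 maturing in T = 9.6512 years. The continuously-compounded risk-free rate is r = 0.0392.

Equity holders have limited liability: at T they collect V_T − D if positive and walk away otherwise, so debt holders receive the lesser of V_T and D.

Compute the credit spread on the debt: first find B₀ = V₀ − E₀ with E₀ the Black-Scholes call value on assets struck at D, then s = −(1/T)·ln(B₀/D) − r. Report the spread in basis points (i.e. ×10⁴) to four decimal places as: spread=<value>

d₁ = [ln(V₀/D) + (r + σ²/2)T] / (σ√T)
   = [ln(577.3825/438.1822) + (0.0392 + 0.5·0.4228²)·9.6512] / (0.4228·√9.6512)
   = [0.275870 + 1.240951] / 1.313487 = 1.154805
d₂ = d₁ − σ√T = 1.154805 − 1.313487 = -0.158682
N(d₁) = 0.875915,  N(d₂) = 0.436960,  e^(−rT) = 0.685006
E₀ = V₀·N(d₁) − D·e^(−rT)·N(d₂)
   = 577.3825·0.875915 − 438.1822·0.685006·0.436960 = 374.581068
B₀ = V₀ − E₀ = 577.3825 − 374.581068 = 202.801432
spread = −(1/T)·ln(B₀/D) − r = −(1/9.6512)·ln(202.801432/438.1822) − 0.0392 = 0.04062504
in basis points: 0.04062504 × 10⁴ = 406.2504 bp

spread=406.2504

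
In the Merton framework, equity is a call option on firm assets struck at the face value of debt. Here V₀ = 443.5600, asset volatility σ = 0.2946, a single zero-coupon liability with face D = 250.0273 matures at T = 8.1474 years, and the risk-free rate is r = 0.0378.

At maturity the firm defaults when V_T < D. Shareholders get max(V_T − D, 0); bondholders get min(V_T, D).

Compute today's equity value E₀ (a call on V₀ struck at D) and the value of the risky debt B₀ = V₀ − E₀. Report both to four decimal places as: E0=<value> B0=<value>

d₁ = [ln(V₀/D) + (r + σ²/2)T] / (σ√T)
   = [ln(443.5600/250.0273) + (0.0378 + 0.5·0.2946²)·8.1474] / (0.2946·√8.1474)
   = [0.573263 + 0.661525] / 0.840896 = 1.468419
d₂ = d₁ − σ√T = 1.468419 − 0.840896 = 0.627523
N(d₁) = 0.929005,  N(d₂) = 0.734842,  e^(−rT) = 0.734936
E₀ = V₀·N(d₁) − D·e^(−rT)·N(d₂)
   = 443.5600·0.929005 − 250.0273·0.734936·0.734842 = 277.039177
B₀ = V₀ − E₀ = 443.5600 − 277.039177 = 166.520823

E0=277.0392 B0=166.5208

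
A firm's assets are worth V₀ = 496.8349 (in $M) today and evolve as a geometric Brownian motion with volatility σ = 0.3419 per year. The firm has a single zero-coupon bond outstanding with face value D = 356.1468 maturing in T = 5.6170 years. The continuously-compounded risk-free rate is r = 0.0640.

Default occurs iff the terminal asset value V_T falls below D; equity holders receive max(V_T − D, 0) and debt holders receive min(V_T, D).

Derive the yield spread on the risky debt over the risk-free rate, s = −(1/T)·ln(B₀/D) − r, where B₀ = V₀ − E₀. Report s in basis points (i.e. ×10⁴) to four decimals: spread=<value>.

spread=225.4646

d₁ = [ln(V₀/D) + (r + σ²/2)T] / (σ√T)
   = [ln(496.8349/356.1468) + (0.0640 + 0.5·0.3419²)·5.6170] / (0.3419·√5.6170)
   = [0.332915 + 0.687789] / 0.810310 = 1.259646
d₂ = d₁ − σ√T = 1.259646 − 0.810310 = 0.449336
N(d₁) = 0.896101,  N(d₂) = 0.673405,  e^(−rT) = 0.698034
E₀ = V₀·N(d₁) − D·e^(−rT)·N(d₂)
   = 496.8349·0.896101 − 356.1468·0.698034·0.673405 = 277.804279
B₀ = V₀ − E₀ = 496.8349 − 277.804279 = 219.030621
spread = −(1/T)·ln(B₀/D) − r = −(1/5.6170)·ln(219.030621/356.1468) − 0.0640 = 0.02254646
in basis points: 0.02254646 × 10⁴ = 225.4646 bp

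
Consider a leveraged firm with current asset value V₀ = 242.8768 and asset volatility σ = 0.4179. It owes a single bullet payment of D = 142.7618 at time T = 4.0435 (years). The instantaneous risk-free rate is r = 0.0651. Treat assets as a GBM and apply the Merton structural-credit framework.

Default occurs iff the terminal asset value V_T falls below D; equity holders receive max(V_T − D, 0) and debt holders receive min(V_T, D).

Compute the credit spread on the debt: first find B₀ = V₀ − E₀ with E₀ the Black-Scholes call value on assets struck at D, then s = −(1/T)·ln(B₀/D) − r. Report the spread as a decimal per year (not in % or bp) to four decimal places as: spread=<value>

spread=0.0286

d₁ = [ln(V₀/D) + (r + σ²/2)T] / (σ√T)
   = [ln(242.8768/142.7618) + (0.0651 + 0.5·0.4179²)·4.0435] / (0.4179·√4.0435)
   = [0.531377 + 0.616311] / 0.840332 = 1.365755
d₂ = d₁ − σ√T = 1.365755 − 0.840332 = 0.525422
N(d₁) = 0.913992,  N(d₂) = 0.700355,  e^(−rT) = 0.768564
E₀ = V₀·N(d₁) − D·e^(−rT)·N(d₂)
   = 242.8768·0.913992 − 142.7618·0.768564·0.700355 = 145.143410
B₀ = V₀ − E₀ = 242.8768 − 145.143410 = 97.733390
spread = −(1/T)·ln(B₀/D) − r = −(1/4.0435)·ln(97.733390/142.7618) − 0.0651 = 0.02861442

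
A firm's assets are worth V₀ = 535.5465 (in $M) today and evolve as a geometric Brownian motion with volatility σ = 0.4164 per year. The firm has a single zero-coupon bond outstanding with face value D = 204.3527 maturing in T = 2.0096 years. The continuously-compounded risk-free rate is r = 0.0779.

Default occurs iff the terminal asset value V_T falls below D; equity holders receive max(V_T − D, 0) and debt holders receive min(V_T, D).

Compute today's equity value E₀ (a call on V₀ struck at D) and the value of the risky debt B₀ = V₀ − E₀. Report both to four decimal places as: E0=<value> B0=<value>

E0=362.7497 B0=172.7968

d₁ = [ln(V₀/D) + (r + σ²/2)T] / (σ√T)
   = [ln(535.5465/204.3527) + (0.0779 + 0.5·0.4164²)·2.0096] / (0.4164·√2.0096)
   = [0.963440 + 0.330769] / 0.590290 = 2.192497
d₂ = d₁ − σ√T = 2.192497 − 0.590290 = 1.602207
N(d₁) = 0.985828,  N(d₂) = 0.945445,  e^(−rT) = 0.855091
E₀ = V₀·N(d₁) − D·e^(−rT)·N(d₂)
   = 535.5465·0.985828 − 204.3527·0.855091·0.945445 = 362.749691
B₀ = V₀ − E₀ = 535.5465 − 362.749691 = 172.796809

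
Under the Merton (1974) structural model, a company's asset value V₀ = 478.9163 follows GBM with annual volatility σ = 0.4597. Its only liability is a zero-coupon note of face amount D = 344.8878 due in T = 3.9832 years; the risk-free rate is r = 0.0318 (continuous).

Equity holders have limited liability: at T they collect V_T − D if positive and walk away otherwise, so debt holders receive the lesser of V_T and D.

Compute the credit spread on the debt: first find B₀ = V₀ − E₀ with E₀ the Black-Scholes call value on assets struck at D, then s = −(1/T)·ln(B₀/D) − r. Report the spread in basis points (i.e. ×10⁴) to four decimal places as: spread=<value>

spread=615.4855

d₁ = [ln(V₀/D) + (r + σ²/2)T] / (σ√T)
   = [ln(478.9163/344.8878) + (0.0318 + 0.5·0.4597²)·3.9832] / (0.4597·√3.9832)
   = [0.328307 + 0.547539] / 0.917467 = 0.954634
d₂ = d₁ − σ√T = 0.954634 − 0.917467 = 0.037167
N(d₁) = 0.830119,  N(d₂) = 0.514824,  e^(−rT) = 0.881028
E₀ = V₀·N(d₁) − D·e^(−rT)·N(d₂)
   = 478.9163·0.830119 − 344.8878·0.881028·0.514824 = 241.125049
B₀ = V₀ − E₀ = 478.9163 − 241.125049 = 237.791251
spread = −(1/T)·ln(B₀/D) − r = −(1/3.9832)·ln(237.791251/344.8878) − 0.0318 = 0.06154855
in basis points: 0.06154855 × 10⁴ = 615.4855 bp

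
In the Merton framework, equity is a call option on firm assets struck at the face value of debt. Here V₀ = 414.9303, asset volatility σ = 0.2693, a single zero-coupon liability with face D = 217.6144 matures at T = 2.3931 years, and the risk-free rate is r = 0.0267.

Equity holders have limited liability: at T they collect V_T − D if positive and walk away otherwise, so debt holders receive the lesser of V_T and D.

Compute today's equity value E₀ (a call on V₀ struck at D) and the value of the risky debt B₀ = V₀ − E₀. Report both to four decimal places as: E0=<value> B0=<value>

d₁ = [ln(V₀/D) + (r + σ²/2)T] / (σ√T)
   = [ln(414.9303/217.6144) + (0.0267 + 0.5·0.2693²)·2.3931] / (0.2693·√2.3931)
   = [0.645386 + 0.150673] / 0.416598 = 1.910857
d₂ = d₁ − σ√T = 1.910857 − 0.416598 = 1.494259
N(d₁) = 0.971989,  N(d₂) = 0.932446,  e^(−rT) = 0.938103
E₀ = V₀·N(d₁) − D·e^(−rT)·N(d₂)
   = 414.9303·0.971989 − 217.6144·0.938103·0.932446 = 212.953588
B₀ = V₀ − E₀ = 414.9303 − 212.953588 = 201.976712

E0=212.9536 B0=201.9767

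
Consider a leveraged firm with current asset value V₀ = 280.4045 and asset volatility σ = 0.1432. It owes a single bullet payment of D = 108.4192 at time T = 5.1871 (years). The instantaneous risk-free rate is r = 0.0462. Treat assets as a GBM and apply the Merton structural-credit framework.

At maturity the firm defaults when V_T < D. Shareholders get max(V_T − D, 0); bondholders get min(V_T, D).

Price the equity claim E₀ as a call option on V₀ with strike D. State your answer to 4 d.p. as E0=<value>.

d₁ = [ln(V₀/D) + (r + σ²/2)T] / (σ√T)
   = [ln(280.4045/108.4192) + (0.0462 + 0.5·0.1432²)·5.1871] / (0.1432·√5.1871)
   = [0.950228 + 0.292828] / 0.326141 = 3.811407
d₂ = d₁ − σ√T = 3.811407 − 0.326141 = 3.485266
N(d₁) = 0.999931,  N(d₂) = 0.999754,  e^(−rT) = 0.786908
E₀ = V₀·N(d₁) − D·e^(−rT)·N(d₂)
   = 280.4045·0.999931 − 108.4192·0.786908·0.999754 = 195.090171

E0=195.0902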